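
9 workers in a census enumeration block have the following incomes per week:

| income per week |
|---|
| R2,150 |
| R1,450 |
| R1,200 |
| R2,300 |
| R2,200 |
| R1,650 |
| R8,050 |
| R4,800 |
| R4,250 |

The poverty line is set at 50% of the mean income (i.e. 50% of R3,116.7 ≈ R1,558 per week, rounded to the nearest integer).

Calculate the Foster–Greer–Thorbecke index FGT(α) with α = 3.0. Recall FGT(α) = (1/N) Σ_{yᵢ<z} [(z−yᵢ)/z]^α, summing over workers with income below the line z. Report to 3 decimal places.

0.001

Below the line: R1,200, R1,450 (q = 2 of N = 9).
Relative gaps: (1558−1200)/1558 = 0.2298; (1558−1450)/1558 = 0.0693.
Raised to α = 3.0: 0.01213; 0.00033.
Sum = 0.012465; FGT(3.0) = 0.012465 / 9 = 0.001.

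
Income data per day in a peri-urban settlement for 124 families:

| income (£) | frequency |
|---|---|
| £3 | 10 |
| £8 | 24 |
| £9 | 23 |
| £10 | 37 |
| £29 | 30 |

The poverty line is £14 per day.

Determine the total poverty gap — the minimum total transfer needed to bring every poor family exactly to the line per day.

Below z: 10×£3, 24×£8, 23×£9, 37×£10 (q = 94 of N = 124).
Individual gaps: 10×(14−3) = 110; 24×(14−8) = 144; 23×(14−9) = 115; 37×(14−10) = 148.
Aggregate gap = £517.

£517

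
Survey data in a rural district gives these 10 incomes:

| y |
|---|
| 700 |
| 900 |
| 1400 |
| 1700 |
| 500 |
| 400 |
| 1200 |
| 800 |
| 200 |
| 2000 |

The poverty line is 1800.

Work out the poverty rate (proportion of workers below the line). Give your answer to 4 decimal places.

0.9000

9 of the 10 workers have income below 1800.
H = 9/10 = 0.9000.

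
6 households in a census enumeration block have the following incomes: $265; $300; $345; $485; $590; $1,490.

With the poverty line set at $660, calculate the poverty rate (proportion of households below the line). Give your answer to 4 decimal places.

5 of the 6 households have income below $660.
H = 5/6 = 0.8333.

0.8333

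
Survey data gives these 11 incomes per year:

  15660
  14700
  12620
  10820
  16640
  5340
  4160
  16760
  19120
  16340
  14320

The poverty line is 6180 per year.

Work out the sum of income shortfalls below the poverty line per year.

Poor units: 4160, 5340 (q = 2 of N = 11).
Individual gaps: 6180−4160 = 2020; 6180−5340 = 840.
Aggregate gap = 2860.

2860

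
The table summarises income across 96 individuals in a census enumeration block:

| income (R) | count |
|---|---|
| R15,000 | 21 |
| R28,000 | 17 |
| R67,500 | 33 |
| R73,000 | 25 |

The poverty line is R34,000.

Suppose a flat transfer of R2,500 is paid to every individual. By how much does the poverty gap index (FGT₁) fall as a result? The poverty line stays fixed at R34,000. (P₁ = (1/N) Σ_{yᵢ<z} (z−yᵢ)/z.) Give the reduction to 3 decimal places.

Before: below the line — 21×R15,000, 17×R28,000; poverty gap index (FGT₁) = 0.15349.
After the R2,500 transfer: below the line — 21×R17,500, 17×R30,500; poverty gap index (FGT₁) = 0.12439.
Reduction = 0.15349 − 0.12439 = 0.029.

0.029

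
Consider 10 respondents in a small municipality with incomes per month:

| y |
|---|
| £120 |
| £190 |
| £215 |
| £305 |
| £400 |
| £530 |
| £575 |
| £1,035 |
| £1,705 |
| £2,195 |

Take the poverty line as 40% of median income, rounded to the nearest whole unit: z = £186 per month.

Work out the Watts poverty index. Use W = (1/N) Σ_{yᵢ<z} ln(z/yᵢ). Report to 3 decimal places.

0.044

Below the line: £120 (q = 1 of N = 10).
Log gaps: ln(186/120) = 0.4383.
W = 0.438255 / 10 = 0.044.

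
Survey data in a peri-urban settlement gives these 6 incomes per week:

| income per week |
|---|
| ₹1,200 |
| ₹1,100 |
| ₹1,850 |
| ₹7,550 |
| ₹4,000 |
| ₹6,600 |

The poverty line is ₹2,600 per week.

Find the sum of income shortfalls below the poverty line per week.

Below the line: ₹1,100, ₹1,200, ₹1,850 (q = 3 of N = 6).
Individual gaps: 2600−1100 = 1500; 2600−1200 = 1400; 2600−1850 = 750.
Aggregate gap = ₹3,650.

₹3,650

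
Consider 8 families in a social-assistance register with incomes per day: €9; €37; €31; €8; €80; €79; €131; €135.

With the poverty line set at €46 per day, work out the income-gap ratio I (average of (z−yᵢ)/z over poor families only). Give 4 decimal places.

Below the line: €8, €9, €31, €37 (q = 4 of N = 8).
Relative gaps: 0.8261, 0.8043, 0.3261, 0.1957; sum = 2.152174.
I averages over the q = 4 poor units only: 2.152174 / 4 = 0.5380.

0.5380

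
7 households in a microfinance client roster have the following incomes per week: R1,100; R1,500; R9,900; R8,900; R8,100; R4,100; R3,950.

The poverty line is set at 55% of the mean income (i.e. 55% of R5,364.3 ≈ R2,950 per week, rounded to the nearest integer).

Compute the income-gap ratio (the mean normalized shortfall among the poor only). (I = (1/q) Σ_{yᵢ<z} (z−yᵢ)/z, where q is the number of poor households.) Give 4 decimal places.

0.5593

Incomes under z: R1,100, R1,500 (q = 2 of N = 7).
Shortfall ratios (z−y)/z: 0.6271, 0.4915; sum = 1.118644.
The income-gap ratio divides by q (the poor only): 1.118644 / 2 = 0.5593.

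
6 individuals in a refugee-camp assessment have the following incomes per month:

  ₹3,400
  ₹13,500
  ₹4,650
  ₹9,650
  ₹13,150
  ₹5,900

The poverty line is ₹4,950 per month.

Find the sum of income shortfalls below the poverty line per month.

Poor units: ₹3,400, ₹4,650 (q = 2 of N = 6).
Individual gaps: 4950−3400 = 1550; 4950−4650 = 300.
Aggregate gap = ₹1,850.

₹1,850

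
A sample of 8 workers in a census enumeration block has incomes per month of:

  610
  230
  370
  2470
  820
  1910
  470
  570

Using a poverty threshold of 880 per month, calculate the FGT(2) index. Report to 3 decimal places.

Poor units: 230, 370, 470, 570, 610, 820 (q = 6 of N = 8).
Gap ratios (z−y)/z: (880−230)/880 = 0.7386; (880−370)/880 = 0.5795; (880−470)/880 = 0.4659; (880−570)/880 = 0.3523; (880−610)/880 = 0.3068; (880−820)/880 = 0.0682.
Squared: 0.5456; 0.3359; 0.2171; 0.1241; 0.0941; 0.0046.
Sum = 1.321410; P₂ = 1.321410 / 8 = 0.165.

0.165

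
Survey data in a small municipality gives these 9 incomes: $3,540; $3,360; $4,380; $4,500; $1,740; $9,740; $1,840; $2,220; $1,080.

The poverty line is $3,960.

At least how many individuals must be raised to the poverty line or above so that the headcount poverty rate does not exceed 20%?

5

6 of the 9 individuals are poor, so H = 6/9 = 0.667.
A headcount ratio of at most 20% allows at most ⌊0.20 × 9⌋ = 1 poor individuals.
So at least 6 − 1 = 5 must be lifted.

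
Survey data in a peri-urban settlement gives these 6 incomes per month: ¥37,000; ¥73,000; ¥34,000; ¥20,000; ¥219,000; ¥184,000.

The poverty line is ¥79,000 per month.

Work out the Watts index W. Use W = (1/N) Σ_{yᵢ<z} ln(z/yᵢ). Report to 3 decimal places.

Below the line: ¥20,000, ¥34,000, ¥37,000, ¥73,000 (q = 4 of N = 6).
Log shortfalls: ln(79000/20000) = 1.3737; ln(79000/34000) = 0.8431; ln(79000/37000) = 0.7585; ln(79000/73000) = 0.0790.
W = 3.054321 / 6 = 0.509.

0.509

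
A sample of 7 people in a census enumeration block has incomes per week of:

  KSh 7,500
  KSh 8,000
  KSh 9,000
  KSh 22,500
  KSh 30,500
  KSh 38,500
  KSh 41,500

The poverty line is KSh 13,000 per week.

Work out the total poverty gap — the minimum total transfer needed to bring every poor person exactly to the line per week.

KSh 14,500

Below the line: KSh 7,500, KSh 8,000, KSh 9,000 (q = 3 of N = 7).
Individual gaps: 13000−7500 = 5500; 13000−8000 = 5000; 13000−9000 = 4000.
Aggregate gap = KSh 14,500.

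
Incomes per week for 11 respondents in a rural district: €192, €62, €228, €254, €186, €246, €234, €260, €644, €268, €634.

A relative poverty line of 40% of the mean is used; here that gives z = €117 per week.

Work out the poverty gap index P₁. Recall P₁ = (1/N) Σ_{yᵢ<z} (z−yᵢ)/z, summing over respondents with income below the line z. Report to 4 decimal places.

Below z: €62 (q = 1 of N = 11).
Gap ratios (z−y)/z: (117−62)/117 = 0.4701.
Σ = 0.470085. Dividing by the full population N = 11 gives P₁ = 0.0427.

0.0427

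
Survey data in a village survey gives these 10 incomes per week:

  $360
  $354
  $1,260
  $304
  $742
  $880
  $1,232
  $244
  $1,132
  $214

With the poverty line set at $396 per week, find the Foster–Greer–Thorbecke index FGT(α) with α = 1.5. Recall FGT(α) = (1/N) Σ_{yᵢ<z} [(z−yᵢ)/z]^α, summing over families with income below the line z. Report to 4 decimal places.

0.0723

Below the line: $214, $244, $304, $354, $360 (q = 5 of N = 10).
Shortfall ratios: (396−214)/396 = 0.4596; (396−244)/396 = 0.3838; (396−304)/396 = 0.2323; (396−354)/396 = 0.1061; (396−360)/396 = 0.0909.
Raised to α = 1.5: 0.31158; 0.23781; 0.11198; 0.03454; 0.02741.
Sum = 0.723313; FGT(1.5) = 0.723313 / 10 = 0.0723.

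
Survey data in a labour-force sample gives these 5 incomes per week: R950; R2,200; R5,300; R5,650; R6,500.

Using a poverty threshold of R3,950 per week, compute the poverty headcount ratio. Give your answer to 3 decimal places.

2 of the 5 respondents have income below R3,950.
H = 2/5 = 0.400.

0.400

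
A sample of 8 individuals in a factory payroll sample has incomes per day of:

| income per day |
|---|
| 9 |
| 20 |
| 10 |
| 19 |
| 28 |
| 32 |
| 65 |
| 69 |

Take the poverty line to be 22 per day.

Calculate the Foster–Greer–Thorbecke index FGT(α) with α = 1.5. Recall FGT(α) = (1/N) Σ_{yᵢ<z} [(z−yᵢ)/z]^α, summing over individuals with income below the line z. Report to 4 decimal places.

Poor units: 9, 10, 19, 20 (q = 4 of N = 8).
Relative gaps: (22−9)/22 = 0.5909; (22−10)/22 = 0.5455; (22−19)/22 = 0.1364; (22−20)/22 = 0.0909.
Raised to α = 1.5: 0.45424; 0.40284; 0.05036; 0.02741.
Sum = 0.934846; FGT(1.5) = 0.934846 / 8 = 0.1169.

0.1169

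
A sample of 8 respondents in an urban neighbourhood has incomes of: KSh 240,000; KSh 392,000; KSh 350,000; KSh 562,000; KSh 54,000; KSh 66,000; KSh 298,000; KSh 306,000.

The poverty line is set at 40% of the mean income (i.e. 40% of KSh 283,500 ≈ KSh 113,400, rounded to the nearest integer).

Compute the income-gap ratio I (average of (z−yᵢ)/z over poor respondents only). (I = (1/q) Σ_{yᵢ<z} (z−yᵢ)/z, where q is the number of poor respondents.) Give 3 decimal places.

0.471

Poor units: KSh 54,000, KSh 66,000 (q = 2 of N = 8).
Relative gaps: 0.5238, 0.4180; sum = 0.941799.
I averages over the q = 2 poor units only: 0.941799 / 2 = 0.471.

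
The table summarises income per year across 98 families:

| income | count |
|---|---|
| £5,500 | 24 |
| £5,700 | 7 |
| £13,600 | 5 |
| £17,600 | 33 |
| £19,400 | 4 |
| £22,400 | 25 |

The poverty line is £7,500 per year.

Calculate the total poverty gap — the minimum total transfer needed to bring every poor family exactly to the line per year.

Below the line: 24×£5,500, 7×£5,700 (q = 31 of N = 98).
Individual gaps: 24×(7500−5500) = 48000; 7×(7500−5700) = 12600.
Aggregate gap = £60,600.

£60,600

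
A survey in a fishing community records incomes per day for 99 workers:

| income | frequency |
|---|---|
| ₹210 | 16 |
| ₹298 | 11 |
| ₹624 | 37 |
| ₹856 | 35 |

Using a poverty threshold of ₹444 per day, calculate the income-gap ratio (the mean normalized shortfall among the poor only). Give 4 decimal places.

0.4463

Poor units: 16×₹210, 11×₹298 (q = 27 of N = 99).
Relative gaps: 0.5270 (×16), 0.3288 (×11); sum = 12.049550.
The income-gap ratio divides by q (the poor only): 12.049550 / 27 = 0.4463.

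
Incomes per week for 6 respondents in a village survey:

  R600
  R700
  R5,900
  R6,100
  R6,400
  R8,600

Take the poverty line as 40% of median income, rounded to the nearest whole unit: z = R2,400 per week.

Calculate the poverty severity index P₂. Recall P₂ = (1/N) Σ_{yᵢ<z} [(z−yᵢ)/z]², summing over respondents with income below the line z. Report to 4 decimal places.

Below the line: R600, R700 (q = 2 of N = 6).
Normalized shortfalls: (2400−600)/2400 = 0.7500; (2400−700)/2400 = 0.7083.
Squared: 0.5625; 0.5017.
Sum = 1.064236; P₂ = 1.064236 / 6 = 0.1774.

0.1774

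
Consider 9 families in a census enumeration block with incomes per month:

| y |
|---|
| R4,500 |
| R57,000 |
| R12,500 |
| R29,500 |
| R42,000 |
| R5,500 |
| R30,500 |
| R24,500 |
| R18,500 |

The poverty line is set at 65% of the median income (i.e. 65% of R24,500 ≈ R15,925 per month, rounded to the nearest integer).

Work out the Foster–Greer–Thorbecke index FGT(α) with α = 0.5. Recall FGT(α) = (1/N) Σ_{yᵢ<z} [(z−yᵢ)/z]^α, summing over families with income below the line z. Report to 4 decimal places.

0.2355

Below z: R4,500, R5,500, R12,500 (q = 3 of N = 9).
Normalized shortfalls: (15925−4500)/15925 = 0.7174; (15925−5500)/15925 = 0.6546; (15925−12500)/15925 = 0.2151.
Raised to α = 0.5: 0.84701; 0.80909; 0.46376.
Sum = 2.119860; FGT(0.5) = 2.119860 / 9 = 0.2355.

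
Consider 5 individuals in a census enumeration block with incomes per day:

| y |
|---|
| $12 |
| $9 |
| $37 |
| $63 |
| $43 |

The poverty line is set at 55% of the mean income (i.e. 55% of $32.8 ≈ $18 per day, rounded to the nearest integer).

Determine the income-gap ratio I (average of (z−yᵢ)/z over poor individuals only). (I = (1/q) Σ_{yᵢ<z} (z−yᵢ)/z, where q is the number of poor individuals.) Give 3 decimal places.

0.417

Below the line: $9, $12 (q = 2 of N = 5).
Relative gaps: 0.5000, 0.3333; sum = 0.833333.
I averages over the q = 2 poor units only: 0.833333 / 2 = 0.417.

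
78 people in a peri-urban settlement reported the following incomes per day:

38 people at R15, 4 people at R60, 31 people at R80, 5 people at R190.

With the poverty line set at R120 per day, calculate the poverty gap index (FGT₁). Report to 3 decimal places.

Below the line: 38×R15, 4×R60, 31×R80 (q = 73 of N = 78).
Gap ratios (z−y)/z: (120−15)/120 = 0.8750 (×38); (120−60)/120 = 0.5000 (×4); (120−80)/120 = 0.3333 (×31).
Sum of shortfalls = 45.583333; P₁ averages over all N: 45.583333 / 78 = 0.584.

0.584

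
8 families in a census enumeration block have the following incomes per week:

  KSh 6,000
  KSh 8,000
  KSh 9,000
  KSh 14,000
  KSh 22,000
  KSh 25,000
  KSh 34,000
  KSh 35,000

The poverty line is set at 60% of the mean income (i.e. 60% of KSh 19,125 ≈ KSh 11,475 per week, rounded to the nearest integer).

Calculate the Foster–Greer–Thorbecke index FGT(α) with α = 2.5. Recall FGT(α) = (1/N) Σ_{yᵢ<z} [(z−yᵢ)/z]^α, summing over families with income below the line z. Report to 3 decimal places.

Below the line: KSh 6,000, KSh 8,000, KSh 9,000 (q = 3 of N = 8).
Relative gaps: (11475−6000)/11475 = 0.4771; (11475−8000)/11475 = 0.3028; (11475−9000)/11475 = 0.2157.
Raised to α = 2.5: 0.15725; 0.05047; 0.02161.
Sum = 0.229317; FGT(2.5) = 0.229317 / 8 = 0.029.

0.029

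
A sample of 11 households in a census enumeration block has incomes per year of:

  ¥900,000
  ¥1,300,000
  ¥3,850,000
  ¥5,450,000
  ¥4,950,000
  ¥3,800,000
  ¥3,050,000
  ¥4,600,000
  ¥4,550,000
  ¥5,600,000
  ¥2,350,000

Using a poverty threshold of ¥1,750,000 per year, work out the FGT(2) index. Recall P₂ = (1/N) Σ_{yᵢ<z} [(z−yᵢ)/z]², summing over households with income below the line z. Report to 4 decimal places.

0.0275

Below the line: ¥900,000, ¥1,300,000 (q = 2 of N = 11).
Normalized shortfalls: (1750000−900000)/1750000 = 0.4857; (1750000−1300000)/1750000 = 0.2571.
Squared: 0.2359; 0.0661.
Sum = 0.302041; P₂ = 0.302041 / 11 = 0.0275.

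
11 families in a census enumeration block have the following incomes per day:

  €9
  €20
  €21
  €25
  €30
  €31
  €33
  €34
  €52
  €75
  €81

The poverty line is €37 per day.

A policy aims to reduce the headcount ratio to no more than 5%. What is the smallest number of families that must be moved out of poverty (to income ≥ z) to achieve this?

8

8 of the 11 families are poor, so H = 8/11 = 0.727.
A headcount ratio of at most 5% allows at most ⌊0.05 × 11⌋ = 0 poor families.
So at least 8 − 0 = 8 must be lifted.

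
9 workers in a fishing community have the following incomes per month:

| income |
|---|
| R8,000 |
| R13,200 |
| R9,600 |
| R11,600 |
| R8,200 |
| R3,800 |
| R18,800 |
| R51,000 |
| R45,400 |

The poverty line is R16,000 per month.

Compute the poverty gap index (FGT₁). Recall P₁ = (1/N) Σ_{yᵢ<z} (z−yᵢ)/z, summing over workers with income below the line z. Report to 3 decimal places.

0.289

Incomes under z: R3,800, R8,000, R8,200, R9,600, R11,600, R13,200 (q = 6 of N = 9).
Shortfall ratios: (16000−3800)/16000 = 0.7625; (16000−8000)/16000 = 0.5000; (16000−8200)/16000 = 0.4875; (16000−9600)/16000 = 0.4000; (16000−11600)/16000 = 0.2750; (16000−13200)/16000 = 0.1750.
Sum of shortfalls = 2.600000; P₁ averages over all N: 2.600000 / 9 = 0.289.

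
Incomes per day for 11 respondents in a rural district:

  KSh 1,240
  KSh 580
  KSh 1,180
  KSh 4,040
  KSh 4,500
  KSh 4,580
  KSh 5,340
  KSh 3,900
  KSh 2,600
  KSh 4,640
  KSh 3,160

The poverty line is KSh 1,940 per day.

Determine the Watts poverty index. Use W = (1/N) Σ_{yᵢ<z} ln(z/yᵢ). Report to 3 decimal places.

0.196

Poor units: KSh 580, KSh 1,180, KSh 1,240 (q = 3 of N = 11).
Log shortfalls: ln(1940/580) = 1.2074; ln(1940/1180) = 0.4972; ln(1940/1240) = 0.4476.
W = 2.152165 / 11 = 0.196.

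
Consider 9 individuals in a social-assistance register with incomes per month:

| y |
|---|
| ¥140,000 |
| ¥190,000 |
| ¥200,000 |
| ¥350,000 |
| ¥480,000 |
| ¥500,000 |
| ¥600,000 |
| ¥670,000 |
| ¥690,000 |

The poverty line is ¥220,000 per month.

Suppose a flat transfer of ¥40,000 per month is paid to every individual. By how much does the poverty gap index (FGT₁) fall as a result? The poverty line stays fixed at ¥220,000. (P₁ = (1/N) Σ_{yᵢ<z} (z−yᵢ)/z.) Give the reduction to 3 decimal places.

0.045

Before: below the line — ¥140,000, ¥190,000, ¥200,000; poverty gap index (FGT₁) = 0.06566.
After the ¥40,000 transfer: below the line — ¥180,000; poverty gap index (FGT₁) = 0.02020.
Reduction = 0.06566 − 0.02020 = 0.045.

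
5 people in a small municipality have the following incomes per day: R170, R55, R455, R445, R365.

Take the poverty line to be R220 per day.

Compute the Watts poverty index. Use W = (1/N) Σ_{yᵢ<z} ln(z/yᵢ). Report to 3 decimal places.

0.329

Incomes under z: R55, R170 (q = 2 of N = 5).
Log shortfalls: ln(220/55) = 1.3863; ln(220/170) = 0.2578.
W = 1.644123 / 5 = 0.329.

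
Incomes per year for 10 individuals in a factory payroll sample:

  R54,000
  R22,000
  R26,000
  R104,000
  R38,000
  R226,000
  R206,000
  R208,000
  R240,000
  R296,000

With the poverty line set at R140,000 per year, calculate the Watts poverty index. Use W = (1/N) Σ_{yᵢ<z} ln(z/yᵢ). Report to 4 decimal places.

Below z: R22,000, R26,000, R38,000, R54,000, R104,000 (q = 5 of N = 10).
Log shortfalls: ln(140000/22000) = 1.8506; ln(140000/26000) = 1.6835; ln(140000/38000) = 1.3041; ln(140000/54000) = 0.9527; ln(140000/104000) = 0.2973.
W = 6.088112 / 10 = 0.6088.

0.6088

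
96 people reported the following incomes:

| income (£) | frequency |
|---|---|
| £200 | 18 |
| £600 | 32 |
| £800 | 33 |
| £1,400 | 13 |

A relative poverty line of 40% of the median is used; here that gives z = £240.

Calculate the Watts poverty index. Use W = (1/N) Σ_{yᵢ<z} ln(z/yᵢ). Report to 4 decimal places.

Below the line: 18×£200 (q = 18 of N = 96).
Log gaps: ln(240/200) = 0.1823 (×18).
W = 3.281788 / 96 = 0.0342.

0.0342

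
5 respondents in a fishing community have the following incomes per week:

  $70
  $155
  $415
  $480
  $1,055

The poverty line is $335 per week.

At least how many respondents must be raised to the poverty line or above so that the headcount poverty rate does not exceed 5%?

2

Currently q = 2 of N = 5 are below the line (H = 0.400).
A headcount ratio of at most 5% allows at most ⌊0.05 × 5⌋ = 0 poor respondents.
So at least 2 − 0 = 2 must be lifted.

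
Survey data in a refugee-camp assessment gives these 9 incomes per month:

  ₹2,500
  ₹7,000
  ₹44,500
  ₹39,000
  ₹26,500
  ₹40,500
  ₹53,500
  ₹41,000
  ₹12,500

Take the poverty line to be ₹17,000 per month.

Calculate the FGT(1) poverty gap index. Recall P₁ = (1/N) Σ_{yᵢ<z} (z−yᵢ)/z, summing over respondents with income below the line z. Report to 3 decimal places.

0.190

Below z: ₹2,500, ₹7,000, ₹12,500 (q = 3 of N = 9).
Relative gaps: (17000−2500)/17000 = 0.8529; (17000−7000)/17000 = 0.5882; (17000−12500)/17000 = 0.2647.
Σ = 1.705882. Dividing by the full population N = 9 gives P₁ = 0.190.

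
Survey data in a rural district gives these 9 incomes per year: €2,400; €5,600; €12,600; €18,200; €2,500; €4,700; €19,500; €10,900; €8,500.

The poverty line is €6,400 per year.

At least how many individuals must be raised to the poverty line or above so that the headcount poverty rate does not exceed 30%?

4 of the 9 individuals are poor, so H = 4/9 = 0.444.
A headcount ratio of at most 30% allows at most ⌊0.30 × 9⌋ = 2 poor individuals.
So at least 4 − 2 = 2 must be lifted.

2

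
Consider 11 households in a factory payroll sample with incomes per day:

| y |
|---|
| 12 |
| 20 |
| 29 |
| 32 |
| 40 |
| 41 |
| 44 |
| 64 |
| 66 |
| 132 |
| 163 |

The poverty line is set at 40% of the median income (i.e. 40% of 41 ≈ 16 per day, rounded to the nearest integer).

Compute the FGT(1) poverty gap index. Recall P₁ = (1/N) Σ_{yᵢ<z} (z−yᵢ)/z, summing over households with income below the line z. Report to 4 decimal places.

0.0227

Below the line: 12 (q = 1 of N = 11).
Gap ratios (z−y)/z: (16−12)/16 = 0.2500.
Sum of shortfalls = 0.250000; P₁ averages over all N: 0.250000 / 11 = 0.0227.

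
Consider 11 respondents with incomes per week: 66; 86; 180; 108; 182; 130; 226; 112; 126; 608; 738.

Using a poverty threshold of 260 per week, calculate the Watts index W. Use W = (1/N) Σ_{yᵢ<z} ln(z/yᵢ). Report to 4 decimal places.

Below the line: 66, 86, 108, 112, 126, 130, 180, 182, 226 (q = 9 of N = 11).
ln(z/y) terms: ln(260/66) = 1.3710; ln(260/86) = 1.1063; ln(260/108) = 0.8786; ln(260/112) = 0.8422; ln(260/126) = 0.7244; ln(260/130) = 0.6931; ln(260/180) = 0.3677; ln(260/182) = 0.3567; ln(260/226) = 0.1401.
W = 6.480188 / 11 = 0.5891.

0.5891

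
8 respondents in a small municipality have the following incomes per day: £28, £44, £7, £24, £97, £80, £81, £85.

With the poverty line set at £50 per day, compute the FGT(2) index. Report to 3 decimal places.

0.152

Incomes under z: £7, £24, £28, £44 (q = 4 of N = 8).
Shortfall ratios: (50−7)/50 = 0.8600; (50−24)/50 = 0.5200; (50−28)/50 = 0.4400; (50−44)/50 = 0.1200.
Squared: 0.7396; 0.2704; 0.1936; 0.0144.
Sum = 1.218000; P₂ = 1.218000 / 8 = 0.152.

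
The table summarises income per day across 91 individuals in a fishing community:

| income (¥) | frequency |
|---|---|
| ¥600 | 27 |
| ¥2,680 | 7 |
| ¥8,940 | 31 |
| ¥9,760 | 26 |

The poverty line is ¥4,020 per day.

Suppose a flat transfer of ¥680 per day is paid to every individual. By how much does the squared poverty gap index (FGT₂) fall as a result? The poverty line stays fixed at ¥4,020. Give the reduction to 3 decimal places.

Before: below the line — 27×¥600, 7×¥2,680; squared poverty gap index (FGT₂) = 0.22329.
After the ¥680 transfer: below the line — 27×¥1,280, 7×¥3,360; squared poverty gap index (FGT₂) = 0.13991.
Reduction = 0.22329 − 0.13991 = 0.083.

0.083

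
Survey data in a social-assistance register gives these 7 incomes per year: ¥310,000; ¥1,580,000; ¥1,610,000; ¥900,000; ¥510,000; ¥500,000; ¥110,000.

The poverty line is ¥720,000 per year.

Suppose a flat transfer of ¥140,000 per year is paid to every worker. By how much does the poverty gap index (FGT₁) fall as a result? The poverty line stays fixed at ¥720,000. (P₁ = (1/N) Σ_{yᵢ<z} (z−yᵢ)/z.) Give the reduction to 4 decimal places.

Before: below the line — ¥110,000, ¥310,000, ¥500,000, ¥510,000; poverty gap index (FGT₁) = 0.287698.
After the ¥140,000 transfer: below the line — ¥250,000, ¥450,000, ¥640,000, ¥650,000; poverty gap index (FGT₁) = 0.176587.
Reduction = 0.287698 − 0.176587 = 0.1111.

0.1111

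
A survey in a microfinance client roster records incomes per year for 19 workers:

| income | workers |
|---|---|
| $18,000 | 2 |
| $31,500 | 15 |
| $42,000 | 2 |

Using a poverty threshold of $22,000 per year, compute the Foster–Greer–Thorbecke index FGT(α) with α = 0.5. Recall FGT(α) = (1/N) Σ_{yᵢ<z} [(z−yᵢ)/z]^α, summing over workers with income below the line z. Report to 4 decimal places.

Below the line: 2×$18,000 (q = 2 of N = 19).
Relative gaps: (22000−18000)/22000 = 0.1818 (×2).
Raised to α = 0.5: 0.42640 (×2).
Sum = 0.852803; FGT(0.5) = 0.852803 / 19 = 0.0449.

0.0449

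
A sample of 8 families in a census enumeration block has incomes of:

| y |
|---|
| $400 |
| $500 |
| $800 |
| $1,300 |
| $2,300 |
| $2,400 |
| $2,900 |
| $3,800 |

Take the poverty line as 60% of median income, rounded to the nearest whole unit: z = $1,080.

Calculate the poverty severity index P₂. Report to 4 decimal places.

Poor units: $400, $500, $800 (q = 3 of N = 8).
Relative gaps: (1080−400)/1080 = 0.6296; (1080−500)/1080 = 0.5370; (1080−800)/1080 = 0.2593.
Squared: 0.3964; 0.2884; 0.0672.
Sum = 0.752058; P₂ = 0.752058 / 8 = 0.0940.

0.0940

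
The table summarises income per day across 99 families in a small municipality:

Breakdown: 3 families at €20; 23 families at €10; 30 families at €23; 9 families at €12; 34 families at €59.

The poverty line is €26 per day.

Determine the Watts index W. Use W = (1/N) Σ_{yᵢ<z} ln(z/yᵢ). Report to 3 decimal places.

Below the line: 23×€10, 9×€12, 3×€20, 30×€23 (q = 65 of N = 99).
Log gaps: ln(26/10) = 0.9555 (×23); ln(26/12) = 0.7732 (×9); ln(26/20) = 0.2624 (×3); ln(26/23) = 0.1226 (×30).
W = 33.400635 / 99 = 0.337.

0.337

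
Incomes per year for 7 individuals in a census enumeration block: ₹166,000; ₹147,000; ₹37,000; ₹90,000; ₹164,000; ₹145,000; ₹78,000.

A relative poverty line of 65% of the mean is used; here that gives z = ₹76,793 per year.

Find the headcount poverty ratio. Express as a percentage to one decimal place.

14.3%

1 of the 7 individuals have income below ₹76,793.
H = 1/7 = 14.3%.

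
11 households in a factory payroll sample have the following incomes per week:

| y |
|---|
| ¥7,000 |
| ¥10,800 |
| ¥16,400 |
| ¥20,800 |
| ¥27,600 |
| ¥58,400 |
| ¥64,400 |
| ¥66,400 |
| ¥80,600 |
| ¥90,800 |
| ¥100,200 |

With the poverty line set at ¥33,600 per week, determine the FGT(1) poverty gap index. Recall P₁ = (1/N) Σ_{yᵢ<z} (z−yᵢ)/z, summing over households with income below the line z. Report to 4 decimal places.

Incomes under z: ¥7,000, ¥10,800, ¥16,400, ¥20,800, ¥27,600 (q = 5 of N = 11).
Shortfall ratios: (33600−7000)/33600 = 0.7917; (33600−10800)/33600 = 0.6786; (33600−16400)/33600 = 0.5119; (33600−20800)/33600 = 0.3810; (33600−27600)/33600 = 0.1786.
Sum of shortfalls = 2.541667; P₁ averages over all N: 2.541667 / 11 = 0.2311.

0.2311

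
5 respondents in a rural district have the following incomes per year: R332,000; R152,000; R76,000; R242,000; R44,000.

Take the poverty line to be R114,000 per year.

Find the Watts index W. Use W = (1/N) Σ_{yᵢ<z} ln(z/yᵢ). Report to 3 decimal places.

0.271

Poor units: R44,000, R76,000 (q = 2 of N = 5).
Log gaps: ln(114000/44000) = 0.9520; ln(114000/76000) = 0.4055.
W = 1.357474 / 5 = 0.271.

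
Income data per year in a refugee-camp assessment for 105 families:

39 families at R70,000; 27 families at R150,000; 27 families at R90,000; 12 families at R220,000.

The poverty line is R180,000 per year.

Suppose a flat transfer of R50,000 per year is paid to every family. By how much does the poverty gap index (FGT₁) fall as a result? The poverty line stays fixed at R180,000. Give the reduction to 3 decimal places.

Before: below the line — 39×R70,000, 27×R90,000, 27×R150,000; poverty gap index (FGT₁) = 0.39841.
After the R50,000 transfer: below the line — 39×R120,000, 27×R140,000; poverty gap index (FGT₁) = 0.18095.
Reduction = 0.39841 − 0.18095 = 0.217.

0.217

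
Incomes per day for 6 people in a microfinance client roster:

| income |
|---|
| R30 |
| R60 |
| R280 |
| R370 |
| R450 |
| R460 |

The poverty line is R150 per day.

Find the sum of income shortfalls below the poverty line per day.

Poor units: R30, R60 (q = 2 of N = 6).
Individual gaps: 150−30 = 120; 150−60 = 90.
Aggregate gap = R210.

R210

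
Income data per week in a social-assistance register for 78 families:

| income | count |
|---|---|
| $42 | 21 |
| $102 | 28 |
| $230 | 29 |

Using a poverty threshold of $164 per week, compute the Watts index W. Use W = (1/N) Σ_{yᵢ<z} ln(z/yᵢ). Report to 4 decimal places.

Below z: 21×$42, 28×$102 (q = 49 of N = 78).
Log gaps: ln(164/42) = 1.3622 (×21); ln(164/102) = 0.4749 (×28).
W = 41.903154 / 78 = 0.5372.

0.5372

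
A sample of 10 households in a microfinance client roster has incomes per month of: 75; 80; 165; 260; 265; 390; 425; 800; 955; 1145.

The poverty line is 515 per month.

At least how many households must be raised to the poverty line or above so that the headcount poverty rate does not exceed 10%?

Currently q = 7 of N = 10 are below the line (H = 0.700).
A headcount ratio of at most 10% allows at most ⌊0.10 × 10⌋ = 1 poor households.
So at least 7 − 1 = 6 must be lifted.

6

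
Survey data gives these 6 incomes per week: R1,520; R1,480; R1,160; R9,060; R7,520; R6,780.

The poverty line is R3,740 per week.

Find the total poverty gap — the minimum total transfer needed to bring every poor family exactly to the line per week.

Poor units: R1,160, R1,480, R1,520 (q = 3 of N = 6).
Individual gaps: 3740−1160 = 2580; 3740−1480 = 2260; 3740−1520 = 2220.
Aggregate gap = R7,060.

R7,060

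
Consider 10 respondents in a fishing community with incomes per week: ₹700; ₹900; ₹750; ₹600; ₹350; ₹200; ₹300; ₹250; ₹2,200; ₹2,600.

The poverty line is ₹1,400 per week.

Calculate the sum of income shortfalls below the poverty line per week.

Below the line: ₹200, ₹250, ₹300, ₹350, ₹600, ₹700, ₹750, ₹900 (q = 8 of N = 10).
Individual gaps: 1400−200 = 1200; 1400−250 = 1150; 1400−300 = 1100; 1400−350 = 1050; 1400−600 = 800; 1400−700 = 700; 1400−750 = 650; 1400−900 = 500.
Aggregate gap = ₹7,150.

₹7,150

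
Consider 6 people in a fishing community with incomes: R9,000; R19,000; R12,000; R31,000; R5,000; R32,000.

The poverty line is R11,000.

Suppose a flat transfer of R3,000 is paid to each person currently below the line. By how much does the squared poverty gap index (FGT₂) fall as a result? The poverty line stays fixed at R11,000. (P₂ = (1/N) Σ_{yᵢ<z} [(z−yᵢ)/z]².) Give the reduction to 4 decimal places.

Before: below the line — R5,000, R9,000; squared poverty gap index (FGT₂) = 0.055096.
After the R3,000 transfer: below the line — R8,000; squared poverty gap index (FGT₂) = 0.012397.
Reduction = 0.055096 − 0.012397 = 0.0427.

0.0427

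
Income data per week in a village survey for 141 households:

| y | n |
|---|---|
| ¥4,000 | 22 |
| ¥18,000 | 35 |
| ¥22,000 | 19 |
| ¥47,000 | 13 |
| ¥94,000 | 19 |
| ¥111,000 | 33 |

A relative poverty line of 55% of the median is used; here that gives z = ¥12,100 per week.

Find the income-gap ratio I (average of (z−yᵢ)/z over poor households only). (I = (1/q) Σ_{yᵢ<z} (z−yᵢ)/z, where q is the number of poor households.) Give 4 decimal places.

0.6694

Incomes under z: 22×¥4,000 (q = 22 of N = 141).
Shortfall ratios (z−y)/z: 0.6694 (×22); sum = 14.727273.
I averages over the q = 22 poor units only: 14.727273 / 22 = 0.6694.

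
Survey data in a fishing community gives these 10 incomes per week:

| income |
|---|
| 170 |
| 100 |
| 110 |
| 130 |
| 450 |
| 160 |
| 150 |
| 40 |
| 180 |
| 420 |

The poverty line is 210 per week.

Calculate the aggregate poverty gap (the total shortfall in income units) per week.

640

Incomes under z: 40, 100, 110, 130, 150, 160, 170, 180 (q = 8 of N = 10).
Individual gaps: 210−40 = 170; 210−100 = 110; 210−110 = 100; 210−130 = 80; 210−150 = 60; 210−160 = 50; 210−170 = 40; 210−180 = 30.
Aggregate gap = 640.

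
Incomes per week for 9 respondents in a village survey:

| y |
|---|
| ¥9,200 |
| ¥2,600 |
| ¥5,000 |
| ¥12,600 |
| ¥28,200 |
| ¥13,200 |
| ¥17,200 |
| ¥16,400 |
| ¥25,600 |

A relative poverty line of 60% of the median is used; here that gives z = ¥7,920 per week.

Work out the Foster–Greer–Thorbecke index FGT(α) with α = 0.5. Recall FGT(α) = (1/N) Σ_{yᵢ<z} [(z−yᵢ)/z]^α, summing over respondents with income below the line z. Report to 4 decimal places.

0.1585

Below z: ¥2,600, ¥5,000 (q = 2 of N = 9).
Relative gaps: (7920−2600)/7920 = 0.6717; (7920−5000)/7920 = 0.3687.
Raised to α = 0.5: 0.81958; 0.60720.
Sum = 1.426779; FGT(0.5) = 1.426779 / 9 = 0.1585.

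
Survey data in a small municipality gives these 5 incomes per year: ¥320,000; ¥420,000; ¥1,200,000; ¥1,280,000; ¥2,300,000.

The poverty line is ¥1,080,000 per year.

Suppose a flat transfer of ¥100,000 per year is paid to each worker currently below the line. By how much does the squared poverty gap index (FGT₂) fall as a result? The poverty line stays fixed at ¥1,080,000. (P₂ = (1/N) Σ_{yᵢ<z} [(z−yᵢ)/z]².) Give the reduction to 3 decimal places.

Before: below the line — ¥320,000, ¥420,000; squared poverty gap index (FGT₂) = 0.17373.
After the ¥100,000 transfer: below the line — ¥420,000, ¥520,000; squared poverty gap index (FGT₂) = 0.12846.
Reduction = 0.17373 − 0.12846 = 0.045.

0.045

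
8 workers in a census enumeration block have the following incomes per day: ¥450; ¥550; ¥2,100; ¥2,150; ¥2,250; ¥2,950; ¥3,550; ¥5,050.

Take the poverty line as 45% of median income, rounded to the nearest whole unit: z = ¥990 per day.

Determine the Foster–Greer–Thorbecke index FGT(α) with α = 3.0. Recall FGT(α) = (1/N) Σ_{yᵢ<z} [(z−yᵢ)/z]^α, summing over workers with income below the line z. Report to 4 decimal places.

Below the line: ¥450, ¥550 (q = 2 of N = 8).
Relative gaps: (990−450)/990 = 0.5455; (990−550)/990 = 0.4444.
Raised to α = 3.0: 0.16228; 0.08779.
Sum = 0.250075; FGT(3.0) = 0.250075 / 8 = 0.0313.

0.0313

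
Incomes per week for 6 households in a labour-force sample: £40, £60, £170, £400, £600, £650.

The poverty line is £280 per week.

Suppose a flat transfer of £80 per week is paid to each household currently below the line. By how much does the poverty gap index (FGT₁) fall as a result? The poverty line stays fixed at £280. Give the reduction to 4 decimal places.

0.1429

Before: below the line — £40, £60, £170; poverty gap index (FGT₁) = 0.339286.
After the £80 transfer: below the line — £120, £140, £250; poverty gap index (FGT₁) = 0.196429.
Reduction = 0.339286 − 0.196429 = 0.1429.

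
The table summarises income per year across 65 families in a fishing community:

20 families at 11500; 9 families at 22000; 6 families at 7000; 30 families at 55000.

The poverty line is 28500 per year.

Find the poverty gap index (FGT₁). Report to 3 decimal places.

Poor units: 6×7000, 20×11500, 9×22000 (q = 35 of N = 65).
Shortfall ratios: (28500−7000)/28500 = 0.7544 (×6); (28500−11500)/28500 = 0.5965 (×20); (28500−22000)/28500 = 0.2281 (×9).
Σ = 18.508772. Dividing by the full population N = 65 gives P₁ = 0.285.

0.285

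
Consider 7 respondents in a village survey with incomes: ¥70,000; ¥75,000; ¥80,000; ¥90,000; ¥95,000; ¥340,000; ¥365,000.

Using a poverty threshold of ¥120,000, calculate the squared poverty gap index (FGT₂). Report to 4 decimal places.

Below z: ¥70,000, ¥75,000, ¥80,000, ¥90,000, ¥95,000 (q = 5 of N = 7).
Normalized shortfalls: (120000−70000)/120000 = 0.4167; (120000−75000)/120000 = 0.3750; (120000−80000)/120000 = 0.3333; (120000−90000)/120000 = 0.2500; (120000−95000)/120000 = 0.2083.
Squared: 0.1736; 0.1406; 0.1111; 0.0625; 0.0434.
Sum = 0.531250; P₂ = 0.531250 / 7 = 0.0759.

0.0759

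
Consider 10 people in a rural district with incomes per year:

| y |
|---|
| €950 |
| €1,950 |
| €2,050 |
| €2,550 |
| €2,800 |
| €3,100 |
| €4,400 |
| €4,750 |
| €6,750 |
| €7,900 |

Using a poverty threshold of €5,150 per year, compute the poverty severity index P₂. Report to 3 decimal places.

0.206

Incomes under z: €950, €1,950, €2,050, €2,550, €2,800, €3,100, €4,400, €4,750 (q = 8 of N = 10).
Gap ratios (z−y)/z: (5150−950)/5150 = 0.8155; (5150−1950)/5150 = 0.6214; (5150−2050)/5150 = 0.6019; (5150−2550)/5150 = 0.5049; (5150−2800)/5150 = 0.4563; (5150−3100)/5150 = 0.3981; (5150−4400)/5150 = 0.1456; (5150−4750)/5150 = 0.0777.
Squared: 0.6651; 0.3861; 0.3623; 0.2549; 0.2082; 0.1585; 0.0212; 0.0060.
Sum = 2.062306; P₂ = 2.062306 / 10 = 0.206.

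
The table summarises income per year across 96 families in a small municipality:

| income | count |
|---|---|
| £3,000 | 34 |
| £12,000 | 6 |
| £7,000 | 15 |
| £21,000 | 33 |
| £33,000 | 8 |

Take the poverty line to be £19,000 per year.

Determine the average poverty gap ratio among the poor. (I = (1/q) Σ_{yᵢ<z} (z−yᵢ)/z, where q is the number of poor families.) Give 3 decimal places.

0.733

Incomes under z: 34×£3,000, 15×£7,000, 6×£12,000 (q = 55 of N = 96).
Relative gaps: 0.8421 (×34), 0.6316 (×15), 0.3684 (×6); sum = 40.315789.
I averages over the q = 55 poor units only: 40.315789 / 55 = 0.733.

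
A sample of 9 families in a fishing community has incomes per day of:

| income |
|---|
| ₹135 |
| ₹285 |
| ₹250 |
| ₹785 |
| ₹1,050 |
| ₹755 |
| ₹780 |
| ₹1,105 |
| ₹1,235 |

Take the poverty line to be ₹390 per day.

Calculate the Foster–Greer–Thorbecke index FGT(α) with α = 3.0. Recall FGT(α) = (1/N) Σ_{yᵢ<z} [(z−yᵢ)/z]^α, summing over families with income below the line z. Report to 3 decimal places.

Incomes under z: ₹135, ₹250, ₹285 (q = 3 of N = 9).
Relative gaps: (390−135)/390 = 0.6538; (390−250)/390 = 0.3590; (390−285)/390 = 0.2692.
Raised to α = 3.0: 0.27953; 0.04626; 0.01952.
Sum = 0.345303; FGT(3.0) = 0.345303 / 9 = 0.038.

0.038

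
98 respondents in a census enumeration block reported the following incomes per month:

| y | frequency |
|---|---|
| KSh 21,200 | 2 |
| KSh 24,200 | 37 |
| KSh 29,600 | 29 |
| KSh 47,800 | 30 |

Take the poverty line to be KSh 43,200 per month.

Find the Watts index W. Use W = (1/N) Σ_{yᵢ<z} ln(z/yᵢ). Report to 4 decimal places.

0.3452

Below the line: 2×KSh 21,200, 37×KSh 24,200, 29×KSh 29,600 (q = 68 of N = 98).
Log gaps: ln(43200/21200) = 0.7118 (×2); ln(43200/24200) = 0.5795 (×37); ln(43200/29600) = 0.3781 (×29).
W = 33.828647 / 98 = 0.3452.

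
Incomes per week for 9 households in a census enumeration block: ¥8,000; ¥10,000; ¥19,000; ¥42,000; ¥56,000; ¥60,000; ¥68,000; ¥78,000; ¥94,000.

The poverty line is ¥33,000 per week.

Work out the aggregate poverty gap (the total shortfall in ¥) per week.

¥62,000

Poor units: ¥8,000, ¥10,000, ¥19,000 (q = 3 of N = 9).
Individual gaps: 33000−8000 = 25000; 33000−10000 = 23000; 33000−19000 = 14000.
Aggregate gap = ¥62,000.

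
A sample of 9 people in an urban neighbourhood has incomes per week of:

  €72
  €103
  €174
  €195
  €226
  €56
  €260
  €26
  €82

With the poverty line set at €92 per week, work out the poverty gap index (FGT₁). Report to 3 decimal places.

Below z: €26, €56, €72, €82 (q = 4 of N = 9).
Gap ratios (z−y)/z: (92−26)/92 = 0.7174; (92−56)/92 = 0.3913; (92−72)/92 = 0.2174; (92−82)/92 = 0.1087.
Σ = 1.434783. Dividing by the full population N = 9 gives P₁ = 0.159.

0.159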